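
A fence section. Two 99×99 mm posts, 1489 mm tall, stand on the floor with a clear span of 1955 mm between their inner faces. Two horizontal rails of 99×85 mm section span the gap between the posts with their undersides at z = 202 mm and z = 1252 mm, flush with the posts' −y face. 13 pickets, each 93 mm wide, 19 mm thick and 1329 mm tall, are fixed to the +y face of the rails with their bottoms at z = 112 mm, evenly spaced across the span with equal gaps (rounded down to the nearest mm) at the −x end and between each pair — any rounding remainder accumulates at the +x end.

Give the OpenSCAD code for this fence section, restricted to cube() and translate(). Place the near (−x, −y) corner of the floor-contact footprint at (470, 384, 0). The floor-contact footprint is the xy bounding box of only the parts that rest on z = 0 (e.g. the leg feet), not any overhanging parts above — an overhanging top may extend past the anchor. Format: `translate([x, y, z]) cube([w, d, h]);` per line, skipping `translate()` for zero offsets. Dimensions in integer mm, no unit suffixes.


translate([470, 384, 0]) cube([99, 99, 1489]);
translate([2524, 384, 0]) cube([99, 99, 1489]);
translate([569, 384, 202]) cube([1955, 99, 85]);
translate([569, 384, 1252]) cube([1955, 99, 85]);
translate([622, 483, 112]) cube([93, 19, 1329]);
translate([768, 483, 112]) cube([93, 19, 1329]);
translate([914, 483, 112]) cube([93, 19, 1329]);
translate([1060, 483, 112]) cube([93, 19, 1329]);
translate([1206, 483, 112]) cube([93, 19, 1329]);
translate([1352, 483, 112]) cube([93, 19, 1329]);
translate([1498, 483, 112]) cube([93, 19, 1329]);
translate([1644, 483, 112]) cube([93, 19, 1329]);
translate([1790, 483, 112]) cube([93, 19, 1329]);
translate([1936, 483, 112]) cube([93, 19, 1329]);
translate([2082, 483, 112]) cube([93, 19, 1329]);
translate([2228, 483, 112]) cube([93, 19, 1329]);
translate([2374, 483, 112]) cube([93, 19, 1329]);


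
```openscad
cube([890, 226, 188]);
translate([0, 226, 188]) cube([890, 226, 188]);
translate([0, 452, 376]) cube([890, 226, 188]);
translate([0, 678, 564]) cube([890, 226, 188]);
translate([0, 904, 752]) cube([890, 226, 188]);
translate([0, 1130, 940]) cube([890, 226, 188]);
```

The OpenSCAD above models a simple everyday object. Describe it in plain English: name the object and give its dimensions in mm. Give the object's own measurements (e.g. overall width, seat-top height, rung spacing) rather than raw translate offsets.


A straight staircase of 6 solid steps. Each step is 890 mm wide (x), 226 mm deep (y, the going) and 188 mm tall (the rise). The first step rests on the floor; each subsequent step sits one going further in +y and one rise higher in +z, directly behind and above the previous step with no overlap.


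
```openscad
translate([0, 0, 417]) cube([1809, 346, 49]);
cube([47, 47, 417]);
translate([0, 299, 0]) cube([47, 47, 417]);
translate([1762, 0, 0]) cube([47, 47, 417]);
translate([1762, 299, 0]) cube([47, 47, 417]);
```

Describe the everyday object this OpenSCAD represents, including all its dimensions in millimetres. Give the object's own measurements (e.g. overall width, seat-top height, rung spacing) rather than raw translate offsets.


A bench: a 1809×346 mm seat slab, 49 mm thick, top at z = 466 mm, on four 47×47 mm square legs flush with the seat corners and standing on z = 0.


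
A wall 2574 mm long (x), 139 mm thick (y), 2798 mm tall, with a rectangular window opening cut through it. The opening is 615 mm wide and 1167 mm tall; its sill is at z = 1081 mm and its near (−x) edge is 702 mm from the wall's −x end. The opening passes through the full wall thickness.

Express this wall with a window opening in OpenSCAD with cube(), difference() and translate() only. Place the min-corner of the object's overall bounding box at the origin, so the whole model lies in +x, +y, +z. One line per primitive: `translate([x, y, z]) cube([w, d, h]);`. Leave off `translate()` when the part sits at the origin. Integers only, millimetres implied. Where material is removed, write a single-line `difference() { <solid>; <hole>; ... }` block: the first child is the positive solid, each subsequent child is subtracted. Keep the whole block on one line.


difference() { cube([2574, 139, 2798]); translate([702, 0, 1081]) cube([615, 139, 1167]); }


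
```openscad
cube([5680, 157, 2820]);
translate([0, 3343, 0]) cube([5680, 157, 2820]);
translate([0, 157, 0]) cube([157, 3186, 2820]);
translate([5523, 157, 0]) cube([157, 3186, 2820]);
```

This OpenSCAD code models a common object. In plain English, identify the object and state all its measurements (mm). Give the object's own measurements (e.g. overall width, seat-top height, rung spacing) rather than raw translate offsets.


The wall frame of a small rectangular building: four walls, each 2820 mm tall and 157 mm thick, enclosing a footprint 5680 mm (x) by 3500 mm (y) outside-to-outside, with no floor or roof. The front and back walls (the −y and +y sides) span the full width; the two side walls fit between them.


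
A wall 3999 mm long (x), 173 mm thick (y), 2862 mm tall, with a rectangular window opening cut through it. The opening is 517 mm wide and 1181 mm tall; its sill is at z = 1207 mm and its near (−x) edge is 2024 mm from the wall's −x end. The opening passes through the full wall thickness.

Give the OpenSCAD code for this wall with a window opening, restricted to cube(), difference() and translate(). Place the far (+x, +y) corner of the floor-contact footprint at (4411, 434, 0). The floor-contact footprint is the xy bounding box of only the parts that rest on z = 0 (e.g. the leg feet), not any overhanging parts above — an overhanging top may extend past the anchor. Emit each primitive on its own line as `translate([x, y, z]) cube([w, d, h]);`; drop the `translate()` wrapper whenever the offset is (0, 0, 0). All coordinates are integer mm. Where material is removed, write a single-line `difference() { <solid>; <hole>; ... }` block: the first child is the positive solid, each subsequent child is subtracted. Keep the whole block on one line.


difference() { translate([412, 261, 0]) cube([3999, 173, 2862]); translate([2436, 261, 1207]) cube([517, 173, 1181]); }


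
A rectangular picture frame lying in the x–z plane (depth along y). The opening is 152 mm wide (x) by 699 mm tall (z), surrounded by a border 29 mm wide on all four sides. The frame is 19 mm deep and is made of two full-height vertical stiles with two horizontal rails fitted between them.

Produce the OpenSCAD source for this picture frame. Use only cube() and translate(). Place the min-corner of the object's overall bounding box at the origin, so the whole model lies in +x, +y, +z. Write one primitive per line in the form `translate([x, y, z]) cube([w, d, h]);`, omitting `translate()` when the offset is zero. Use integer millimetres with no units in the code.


cube([29, 19, 757]);
translate([181, 0, 0]) cube([29, 19, 757]);
translate([29, 0, 0]) cube([152, 19, 29]);
translate([29, 0, 728]) cube([152, 19, 29]);


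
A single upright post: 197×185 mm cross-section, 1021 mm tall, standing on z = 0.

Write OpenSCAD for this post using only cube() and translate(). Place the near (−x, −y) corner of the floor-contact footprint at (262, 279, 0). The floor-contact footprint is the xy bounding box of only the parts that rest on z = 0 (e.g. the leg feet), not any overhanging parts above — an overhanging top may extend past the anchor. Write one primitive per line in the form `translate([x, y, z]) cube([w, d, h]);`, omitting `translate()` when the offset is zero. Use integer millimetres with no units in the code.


translate([262, 279, 0]) cube([197, 185, 1021]);


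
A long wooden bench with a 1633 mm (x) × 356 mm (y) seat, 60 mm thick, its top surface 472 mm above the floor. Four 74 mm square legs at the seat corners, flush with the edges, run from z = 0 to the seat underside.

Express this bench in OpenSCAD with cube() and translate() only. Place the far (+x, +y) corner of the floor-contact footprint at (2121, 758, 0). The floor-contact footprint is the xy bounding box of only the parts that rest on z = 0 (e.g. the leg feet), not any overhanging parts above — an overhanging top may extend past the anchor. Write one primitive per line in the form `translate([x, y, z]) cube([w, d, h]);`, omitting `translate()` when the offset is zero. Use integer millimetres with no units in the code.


// leg_h = 472 − 60 = 412
translate([488, 402, 412]) cube([1633, 356, 60]);
translate([488, 402, 0]) cube([74, 74, 412]);
translate([488, 684, 0]) cube([74, 74, 412]);
translate([2047, 402, 0]) cube([74, 74, 412]);
translate([2047, 684, 0]) cube([74, 74, 412]);


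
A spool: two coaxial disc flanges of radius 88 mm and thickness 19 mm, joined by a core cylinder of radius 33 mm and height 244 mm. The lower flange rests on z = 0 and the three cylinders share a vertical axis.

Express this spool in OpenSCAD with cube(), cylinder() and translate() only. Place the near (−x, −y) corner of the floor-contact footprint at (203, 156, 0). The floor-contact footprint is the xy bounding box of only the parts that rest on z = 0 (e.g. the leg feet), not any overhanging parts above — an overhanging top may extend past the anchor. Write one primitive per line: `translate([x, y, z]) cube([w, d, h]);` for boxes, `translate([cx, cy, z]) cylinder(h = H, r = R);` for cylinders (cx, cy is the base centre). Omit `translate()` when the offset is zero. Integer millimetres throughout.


translate([291, 244, 0]) cylinder(h = 19, r = 88);
translate([291, 244, 19]) cylinder(h = 244, r = 33);
translate([291, 244, 263]) cylinder(h = 19, r = 88);


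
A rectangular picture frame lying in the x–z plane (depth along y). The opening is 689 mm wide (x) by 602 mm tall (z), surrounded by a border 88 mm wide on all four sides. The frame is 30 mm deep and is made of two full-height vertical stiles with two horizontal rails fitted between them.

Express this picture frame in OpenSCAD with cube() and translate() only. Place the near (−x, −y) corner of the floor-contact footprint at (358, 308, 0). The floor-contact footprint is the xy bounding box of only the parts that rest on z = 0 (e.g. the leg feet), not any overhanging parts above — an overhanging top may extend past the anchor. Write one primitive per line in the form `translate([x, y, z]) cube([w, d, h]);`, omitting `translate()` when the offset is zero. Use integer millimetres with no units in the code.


translate([358, 308, 0]) cube([88, 30, 778]);
translate([1135, 308, 0]) cube([88, 30, 778]);
translate([446, 308, 0]) cube([689, 30, 88]);
translate([446, 308, 690]) cube([689, 30, 88]);


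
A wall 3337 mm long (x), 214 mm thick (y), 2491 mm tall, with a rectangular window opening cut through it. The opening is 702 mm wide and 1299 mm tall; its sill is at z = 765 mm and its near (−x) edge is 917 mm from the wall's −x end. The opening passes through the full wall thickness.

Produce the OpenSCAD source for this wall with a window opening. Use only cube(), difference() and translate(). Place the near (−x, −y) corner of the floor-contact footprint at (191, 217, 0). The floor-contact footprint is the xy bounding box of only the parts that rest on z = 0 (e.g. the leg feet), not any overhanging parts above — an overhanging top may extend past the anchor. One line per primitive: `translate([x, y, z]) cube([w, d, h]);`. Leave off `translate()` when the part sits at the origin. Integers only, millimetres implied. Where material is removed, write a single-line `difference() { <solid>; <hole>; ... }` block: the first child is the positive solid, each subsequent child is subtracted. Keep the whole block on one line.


difference() { translate([191, 217, 0]) cube([3337, 214, 2491]); translate([1108, 217, 765]) cube([702, 214, 1299]); }


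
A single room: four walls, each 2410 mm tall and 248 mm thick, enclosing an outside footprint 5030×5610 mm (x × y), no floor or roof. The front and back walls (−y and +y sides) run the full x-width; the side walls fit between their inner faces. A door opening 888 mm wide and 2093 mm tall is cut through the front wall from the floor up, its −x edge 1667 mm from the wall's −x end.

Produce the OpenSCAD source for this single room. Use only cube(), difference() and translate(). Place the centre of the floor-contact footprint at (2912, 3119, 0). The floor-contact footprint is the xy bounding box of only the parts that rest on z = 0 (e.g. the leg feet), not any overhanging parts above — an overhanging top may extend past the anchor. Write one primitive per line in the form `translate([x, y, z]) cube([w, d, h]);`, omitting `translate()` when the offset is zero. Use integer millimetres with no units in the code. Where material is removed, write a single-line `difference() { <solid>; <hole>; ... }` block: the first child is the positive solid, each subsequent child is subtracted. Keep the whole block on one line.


difference() { translate([397, 314, 0]) cube([5030, 248, 2410]); translate([2064, 314, 0]) cube([888, 248, 2093]); }
translate([397, 5676, 0]) cube([5030, 248, 2410]);
translate([397, 562, 0]) cube([248, 5114, 2410]);
translate([5179, 562, 0]) cube([248, 5114, 2410]);


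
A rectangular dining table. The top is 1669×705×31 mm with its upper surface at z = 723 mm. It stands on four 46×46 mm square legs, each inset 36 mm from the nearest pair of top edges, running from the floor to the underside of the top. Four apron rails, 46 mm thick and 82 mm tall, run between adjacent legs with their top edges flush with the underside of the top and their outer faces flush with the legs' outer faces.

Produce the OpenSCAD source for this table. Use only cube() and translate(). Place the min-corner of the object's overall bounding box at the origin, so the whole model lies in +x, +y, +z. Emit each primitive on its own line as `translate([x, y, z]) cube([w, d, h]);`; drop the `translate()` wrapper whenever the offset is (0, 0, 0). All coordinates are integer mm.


translate([0, 0, 692]) cube([1669, 705, 31]);
translate([36, 36, 0]) cube([46, 46, 692]);
translate([1587, 36, 0]) cube([46, 46, 692]);
translate([36, 623, 0]) cube([46, 46, 692]);
translate([1587, 623, 0]) cube([46, 46, 692]);
translate([82, 36, 610]) cube([1505, 46, 82]);
translate([82, 623, 610]) cube([1505, 46, 82]);
translate([36, 82, 610]) cube([46, 541, 82]);
translate([1587, 82, 610]) cube([46, 541, 82]);


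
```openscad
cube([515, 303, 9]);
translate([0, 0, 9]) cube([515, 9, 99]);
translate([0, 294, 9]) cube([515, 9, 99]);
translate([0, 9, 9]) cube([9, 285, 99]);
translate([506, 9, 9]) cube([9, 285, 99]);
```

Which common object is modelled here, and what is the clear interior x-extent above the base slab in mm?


An open box. The internal width is 497 mm.

A 515×303 base slab with four walls standing on it — an open box. The base is 515 mm wide and the walls are 9 mm thick, so the internal width is 515 − 2 × 9 = 497 mm.


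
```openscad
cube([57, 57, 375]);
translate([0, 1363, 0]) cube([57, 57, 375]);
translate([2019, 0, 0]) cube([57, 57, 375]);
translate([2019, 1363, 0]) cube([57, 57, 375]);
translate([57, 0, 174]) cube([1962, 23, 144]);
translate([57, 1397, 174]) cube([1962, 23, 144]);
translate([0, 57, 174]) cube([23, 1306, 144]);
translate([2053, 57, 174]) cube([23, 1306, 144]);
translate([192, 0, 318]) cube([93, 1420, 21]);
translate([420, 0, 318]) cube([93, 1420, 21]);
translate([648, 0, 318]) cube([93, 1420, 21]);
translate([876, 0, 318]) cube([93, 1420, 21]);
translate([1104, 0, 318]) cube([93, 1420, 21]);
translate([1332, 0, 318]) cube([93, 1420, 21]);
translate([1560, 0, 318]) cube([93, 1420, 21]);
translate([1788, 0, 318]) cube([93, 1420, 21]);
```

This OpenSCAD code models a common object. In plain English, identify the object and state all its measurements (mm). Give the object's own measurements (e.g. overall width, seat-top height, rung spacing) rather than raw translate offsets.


A bed frame 2076 mm long (x) by 1420 mm wide (y). Four 57×57 mm corner posts, 375 mm tall, at the corners of the footprint. Four rails of 23 mm thickness and 144 mm height run between adjacent posts with their undersides at z = 174 mm, their outer faces flush with the outside of the frame (the two x-running rails run between the posts' inner faces; the two y-running rails run between the posts' inner faces). 8 slats, each 93 mm wide (x) and 21 mm thick, lie across the top of the two x-running rails, running the full 1420 mm width of the frame in y; along x they sit between the end posts with a 135 mm gap after the −x posts and between neighbouring slats, leaving 138 mm before the +x posts.


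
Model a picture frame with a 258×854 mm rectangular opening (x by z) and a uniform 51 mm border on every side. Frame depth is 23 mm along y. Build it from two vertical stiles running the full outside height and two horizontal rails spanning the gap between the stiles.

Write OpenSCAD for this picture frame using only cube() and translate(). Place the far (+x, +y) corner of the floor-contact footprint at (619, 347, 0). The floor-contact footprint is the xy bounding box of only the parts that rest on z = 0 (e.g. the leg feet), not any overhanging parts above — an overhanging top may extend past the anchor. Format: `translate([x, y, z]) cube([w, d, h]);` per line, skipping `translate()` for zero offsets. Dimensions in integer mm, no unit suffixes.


translate([259, 324, 0]) cube([51, 23, 956]);
translate([568, 324, 0]) cube([51, 23, 956]);
translate([310, 324, 0]) cube([258, 23, 51]);
translate([310, 324, 905]) cube([258, 23, 51]);


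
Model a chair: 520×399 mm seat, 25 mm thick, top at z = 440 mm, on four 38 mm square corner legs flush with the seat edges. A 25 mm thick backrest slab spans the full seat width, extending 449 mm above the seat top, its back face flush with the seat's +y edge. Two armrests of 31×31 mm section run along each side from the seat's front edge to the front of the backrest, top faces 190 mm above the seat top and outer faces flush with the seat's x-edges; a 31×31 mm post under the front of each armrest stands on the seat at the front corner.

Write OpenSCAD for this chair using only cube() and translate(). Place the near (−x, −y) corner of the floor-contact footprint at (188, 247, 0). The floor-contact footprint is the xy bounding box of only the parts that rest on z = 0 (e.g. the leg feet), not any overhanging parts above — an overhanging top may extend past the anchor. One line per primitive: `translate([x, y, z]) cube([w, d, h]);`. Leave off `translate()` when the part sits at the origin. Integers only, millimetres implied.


translate([188, 247, 415]) cube([520, 399, 25]);
translate([188, 247, 0]) cube([38, 38, 415]);
translate([670, 247, 0]) cube([38, 38, 415]);
translate([188, 608, 0]) cube([38, 38, 415]);
translate([670, 608, 0]) cube([38, 38, 415]);
translate([188, 621, 440]) cube([520, 25, 449]);
translate([188, 247, 599]) cube([31, 374, 31]);
translate([677, 247, 599]) cube([31, 374, 31]);
translate([188, 247, 440]) cube([31, 31, 159]);
translate([677, 247, 440]) cube([31, 31, 159]);


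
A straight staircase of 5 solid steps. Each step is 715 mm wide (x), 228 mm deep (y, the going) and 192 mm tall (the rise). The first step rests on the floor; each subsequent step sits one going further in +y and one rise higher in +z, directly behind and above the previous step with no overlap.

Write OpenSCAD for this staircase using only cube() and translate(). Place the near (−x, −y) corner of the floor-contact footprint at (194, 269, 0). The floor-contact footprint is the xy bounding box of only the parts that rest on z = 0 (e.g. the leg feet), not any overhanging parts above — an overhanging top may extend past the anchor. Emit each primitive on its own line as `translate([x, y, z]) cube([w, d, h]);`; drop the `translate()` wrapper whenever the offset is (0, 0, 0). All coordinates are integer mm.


translate([194, 269, 0]) cube([715, 228, 192]);
translate([194, 497, 192]) cube([715, 228, 192]);
translate([194, 725, 384]) cube([715, 228, 192]);
translate([194, 953, 576]) cube([715, 228, 192]);
translate([194, 1181, 768]) cube([715, 228, 192]);


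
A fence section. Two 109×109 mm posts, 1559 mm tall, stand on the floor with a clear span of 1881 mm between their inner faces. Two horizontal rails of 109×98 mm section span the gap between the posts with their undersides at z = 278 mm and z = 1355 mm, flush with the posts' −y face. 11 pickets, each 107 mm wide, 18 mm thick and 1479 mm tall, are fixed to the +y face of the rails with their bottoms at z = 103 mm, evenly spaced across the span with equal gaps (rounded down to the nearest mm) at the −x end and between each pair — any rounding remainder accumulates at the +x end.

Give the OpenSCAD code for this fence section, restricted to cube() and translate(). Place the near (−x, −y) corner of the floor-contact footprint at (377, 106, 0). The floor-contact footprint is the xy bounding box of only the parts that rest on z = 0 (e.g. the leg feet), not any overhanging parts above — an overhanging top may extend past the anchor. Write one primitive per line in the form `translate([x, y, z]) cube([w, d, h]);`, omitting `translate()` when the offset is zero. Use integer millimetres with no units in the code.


translate([377, 106, 0]) cube([109, 109, 1559]);
translate([2367, 106, 0]) cube([109, 109, 1559]);
translate([486, 106, 278]) cube([1881, 109, 98]);
translate([486, 106, 1355]) cube([1881, 109, 98]);
translate([544, 215, 103]) cube([107, 18, 1479]);
translate([709, 215, 103]) cube([107, 18, 1479]);
translate([874, 215, 103]) cube([107, 18, 1479]);
translate([1039, 215, 103]) cube([107, 18, 1479]);
translate([1204, 215, 103]) cube([107, 18, 1479]);
translate([1369, 215, 103]) cube([107, 18, 1479]);
translate([1534, 215, 103]) cube([107, 18, 1479]);
translate([1699, 215, 103]) cube([107, 18, 1479]);
translate([1864, 215, 103]) cube([107, 18, 1479]);
translate([2029, 215, 103]) cube([107, 18, 1479]);
translate([2194, 215, 103]) cube([107, 18, 1479]);


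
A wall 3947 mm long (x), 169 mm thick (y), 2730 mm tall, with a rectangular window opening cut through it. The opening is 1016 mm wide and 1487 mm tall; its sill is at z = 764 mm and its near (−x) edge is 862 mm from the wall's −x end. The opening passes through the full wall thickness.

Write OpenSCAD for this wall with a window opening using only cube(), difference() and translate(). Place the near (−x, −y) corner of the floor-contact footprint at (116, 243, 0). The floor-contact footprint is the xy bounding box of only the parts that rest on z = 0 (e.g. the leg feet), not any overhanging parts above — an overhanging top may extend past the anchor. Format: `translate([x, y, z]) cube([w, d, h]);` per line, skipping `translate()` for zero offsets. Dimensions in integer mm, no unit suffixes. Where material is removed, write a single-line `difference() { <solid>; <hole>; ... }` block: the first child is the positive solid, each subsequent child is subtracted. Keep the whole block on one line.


difference() { translate([116, 243, 0]) cube([3947, 169, 2730]); translate([978, 243, 764]) cube([1016, 169, 1487]); }


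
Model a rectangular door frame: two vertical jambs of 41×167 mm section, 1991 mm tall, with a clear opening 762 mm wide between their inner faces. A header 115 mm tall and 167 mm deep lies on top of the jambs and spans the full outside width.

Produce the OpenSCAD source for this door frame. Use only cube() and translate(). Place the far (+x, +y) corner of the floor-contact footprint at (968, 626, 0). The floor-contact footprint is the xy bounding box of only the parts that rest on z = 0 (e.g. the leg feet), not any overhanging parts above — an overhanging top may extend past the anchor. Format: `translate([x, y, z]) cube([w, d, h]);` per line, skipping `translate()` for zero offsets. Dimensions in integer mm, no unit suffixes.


translate([124, 459, 0]) cube([41, 167, 1991]);
translate([927, 459, 0]) cube([41, 167, 1991]);
translate([124, 459, 1991]) cube([844, 167, 115]);


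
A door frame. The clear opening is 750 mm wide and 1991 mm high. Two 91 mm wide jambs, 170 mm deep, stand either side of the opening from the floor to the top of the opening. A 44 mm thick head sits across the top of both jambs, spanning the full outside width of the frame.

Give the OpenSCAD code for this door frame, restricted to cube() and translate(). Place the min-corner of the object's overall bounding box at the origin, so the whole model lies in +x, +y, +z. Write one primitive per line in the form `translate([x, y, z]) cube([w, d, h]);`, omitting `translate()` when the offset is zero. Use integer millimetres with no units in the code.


cube([91, 170, 1991]);
translate([841, 0, 0]) cube([91, 170, 1991]);
translate([0, 0, 1991]) cube([932, 170, 44]);


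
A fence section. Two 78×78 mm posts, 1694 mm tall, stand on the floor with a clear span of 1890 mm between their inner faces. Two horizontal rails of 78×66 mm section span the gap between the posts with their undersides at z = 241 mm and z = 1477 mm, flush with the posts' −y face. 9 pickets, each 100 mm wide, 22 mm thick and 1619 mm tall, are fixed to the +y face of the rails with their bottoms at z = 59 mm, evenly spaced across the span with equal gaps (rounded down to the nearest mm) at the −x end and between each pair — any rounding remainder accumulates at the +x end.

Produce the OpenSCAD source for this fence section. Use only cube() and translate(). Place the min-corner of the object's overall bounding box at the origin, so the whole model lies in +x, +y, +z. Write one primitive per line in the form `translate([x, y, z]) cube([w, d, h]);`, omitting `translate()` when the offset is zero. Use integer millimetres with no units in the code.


cube([78, 78, 1694]);
translate([1968, 0, 0]) cube([78, 78, 1694]);
translate([78, 0, 241]) cube([1890, 78, 66]);
translate([78, 0, 1477]) cube([1890, 78, 66]);
translate([177, 78, 59]) cube([100, 22, 1619]);
translate([376, 78, 59]) cube([100, 22, 1619]);
translate([575, 78, 59]) cube([100, 22, 1619]);
translate([774, 78, 59]) cube([100, 22, 1619]);
translate([973, 78, 59]) cube([100, 22, 1619]);
translate([1172, 78, 59]) cube([100, 22, 1619]);
translate([1371, 78, 59]) cube([100, 22, 1619]);
translate([1570, 78, 59]) cube([100, 22, 1619]);
translate([1769, 78, 59]) cube([100, 22, 1619]);


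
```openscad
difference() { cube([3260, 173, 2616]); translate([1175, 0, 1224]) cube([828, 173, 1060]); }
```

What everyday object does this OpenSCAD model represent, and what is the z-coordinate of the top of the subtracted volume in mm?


A wall with a window opening. The window head height is 2284 mm.

A wall with a rectangular opening subtracted — a window. Sill at z = 1224, opening 1060 mm tall, so the head is at 1224 + 1060 = 2284 mm.


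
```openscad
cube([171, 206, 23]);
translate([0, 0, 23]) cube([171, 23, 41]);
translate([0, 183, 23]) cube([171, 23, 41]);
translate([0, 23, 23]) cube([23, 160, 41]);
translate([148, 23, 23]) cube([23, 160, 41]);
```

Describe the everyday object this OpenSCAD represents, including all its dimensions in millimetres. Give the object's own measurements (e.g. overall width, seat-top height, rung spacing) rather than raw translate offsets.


An open-topped rectangular box: outside dimensions 171×206×64 mm, with a uniform wall and base thickness of 23 mm. The base is a full 171×206 slab on the floor; four walls sit on top of the base. The front and back walls (the −y and +y sides) span the full width; the two side walls fit between them.


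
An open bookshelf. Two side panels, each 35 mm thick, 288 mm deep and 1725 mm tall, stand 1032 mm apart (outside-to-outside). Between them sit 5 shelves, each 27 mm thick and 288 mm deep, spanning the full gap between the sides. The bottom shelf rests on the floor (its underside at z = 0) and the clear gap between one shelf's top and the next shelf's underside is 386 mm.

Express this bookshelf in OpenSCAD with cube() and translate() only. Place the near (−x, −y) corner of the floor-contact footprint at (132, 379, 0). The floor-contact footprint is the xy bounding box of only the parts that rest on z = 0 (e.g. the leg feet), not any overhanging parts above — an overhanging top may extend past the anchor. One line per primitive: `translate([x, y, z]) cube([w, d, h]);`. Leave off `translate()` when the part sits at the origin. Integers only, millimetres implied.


translate([132, 379, 0]) cube([35, 288, 1725]);
translate([1129, 379, 0]) cube([35, 288, 1725]);
translate([167, 379, 0]) cube([962, 288, 27]);
translate([167, 379, 413]) cube([962, 288, 27]);
translate([167, 379, 826]) cube([962, 288, 27]);
translate([167, 379, 1239]) cube([962, 288, 27]);
translate([167, 379, 1652]) cube([962, 288, 27]);


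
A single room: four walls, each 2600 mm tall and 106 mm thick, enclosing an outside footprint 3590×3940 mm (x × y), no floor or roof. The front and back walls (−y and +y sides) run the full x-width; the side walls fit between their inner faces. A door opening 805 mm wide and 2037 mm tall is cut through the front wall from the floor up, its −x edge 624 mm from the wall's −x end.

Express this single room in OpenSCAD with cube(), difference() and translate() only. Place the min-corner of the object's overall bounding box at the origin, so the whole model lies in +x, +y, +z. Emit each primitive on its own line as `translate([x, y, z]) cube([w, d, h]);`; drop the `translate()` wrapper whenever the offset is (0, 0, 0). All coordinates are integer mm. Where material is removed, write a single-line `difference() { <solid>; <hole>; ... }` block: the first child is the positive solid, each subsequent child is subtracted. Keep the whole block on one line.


difference() { cube([3590, 106, 2600]); translate([624, 0, 0]) cube([805, 106, 2037]); }
translate([0, 3834, 0]) cube([3590, 106, 2600]);
translate([0, 106, 0]) cube([106, 3728, 2600]);
translate([3484, 106, 0]) cube([106, 3728, 2600]);


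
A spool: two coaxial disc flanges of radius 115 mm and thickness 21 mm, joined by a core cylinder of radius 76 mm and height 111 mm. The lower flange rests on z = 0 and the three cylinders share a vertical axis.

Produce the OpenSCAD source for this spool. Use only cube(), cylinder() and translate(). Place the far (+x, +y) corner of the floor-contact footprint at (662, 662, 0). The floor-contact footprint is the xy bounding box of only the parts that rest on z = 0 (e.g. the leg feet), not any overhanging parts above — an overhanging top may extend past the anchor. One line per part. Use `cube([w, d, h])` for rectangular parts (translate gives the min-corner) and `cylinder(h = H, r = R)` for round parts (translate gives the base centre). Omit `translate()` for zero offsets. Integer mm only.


translate([547, 547, 0]) cylinder(h = 21, r = 115);
translate([547, 547, 21]) cylinder(h = 111, r = 76);
translate([547, 547, 132]) cylinder(h = 21, r = 115);


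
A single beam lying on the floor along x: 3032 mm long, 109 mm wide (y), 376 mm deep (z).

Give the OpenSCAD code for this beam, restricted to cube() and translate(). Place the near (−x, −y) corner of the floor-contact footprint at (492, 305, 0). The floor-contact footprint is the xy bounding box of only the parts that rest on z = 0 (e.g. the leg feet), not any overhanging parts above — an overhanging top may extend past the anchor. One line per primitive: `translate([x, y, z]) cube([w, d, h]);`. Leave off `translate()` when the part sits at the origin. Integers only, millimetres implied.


translate([492, 305, 0]) cube([3032, 109, 376]);


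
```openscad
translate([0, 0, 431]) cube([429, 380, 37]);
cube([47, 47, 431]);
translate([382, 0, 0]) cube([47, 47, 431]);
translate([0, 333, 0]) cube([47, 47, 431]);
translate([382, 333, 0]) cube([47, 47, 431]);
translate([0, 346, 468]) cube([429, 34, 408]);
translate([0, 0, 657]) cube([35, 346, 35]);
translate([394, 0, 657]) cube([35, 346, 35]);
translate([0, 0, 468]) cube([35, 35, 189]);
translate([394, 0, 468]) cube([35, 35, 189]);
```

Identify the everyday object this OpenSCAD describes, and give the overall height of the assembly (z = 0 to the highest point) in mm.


A chair. The overall height is 876 mm.

A slab on four corner posts with a tall panel at the back — a chair. The seat slab sits at z = 431 with thickness 37, and the 408 mm backrest starts at the seat top, so the overall height is 431 + 37 + 408 = 876 mm.


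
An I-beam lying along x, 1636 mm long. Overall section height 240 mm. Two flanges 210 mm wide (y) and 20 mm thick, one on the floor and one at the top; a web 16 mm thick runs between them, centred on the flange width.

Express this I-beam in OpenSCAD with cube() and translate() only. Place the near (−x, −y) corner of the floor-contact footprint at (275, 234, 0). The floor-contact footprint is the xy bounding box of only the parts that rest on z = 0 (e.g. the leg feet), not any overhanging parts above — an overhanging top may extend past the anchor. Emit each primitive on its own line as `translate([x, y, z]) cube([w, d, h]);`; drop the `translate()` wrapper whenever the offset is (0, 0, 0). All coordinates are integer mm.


translate([275, 234, 0]) cube([1636, 210, 20]);
translate([275, 331, 20]) cube([1636, 16, 200]);
translate([275, 234, 220]) cube([1636, 210, 20]);


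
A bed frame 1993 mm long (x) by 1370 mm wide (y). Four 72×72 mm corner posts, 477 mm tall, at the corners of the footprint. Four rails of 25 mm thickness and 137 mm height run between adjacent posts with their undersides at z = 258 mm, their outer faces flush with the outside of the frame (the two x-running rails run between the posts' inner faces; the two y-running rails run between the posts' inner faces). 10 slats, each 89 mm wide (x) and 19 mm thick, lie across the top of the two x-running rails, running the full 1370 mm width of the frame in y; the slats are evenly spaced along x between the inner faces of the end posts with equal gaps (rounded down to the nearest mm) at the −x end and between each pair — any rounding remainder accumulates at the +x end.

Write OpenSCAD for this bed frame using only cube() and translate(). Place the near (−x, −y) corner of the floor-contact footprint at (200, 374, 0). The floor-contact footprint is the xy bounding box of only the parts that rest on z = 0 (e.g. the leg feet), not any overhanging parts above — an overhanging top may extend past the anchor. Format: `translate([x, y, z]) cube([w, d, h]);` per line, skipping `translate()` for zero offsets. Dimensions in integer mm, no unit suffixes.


translate([200, 374, 0]) cube([72, 72, 477]);
translate([200, 1672, 0]) cube([72, 72, 477]);
translate([2121, 374, 0]) cube([72, 72, 477]);
translate([2121, 1672, 0]) cube([72, 72, 477]);
translate([272, 374, 258]) cube([1849, 25, 137]);
translate([272, 1719, 258]) cube([1849, 25, 137]);
translate([200, 446, 258]) cube([25, 1226, 137]);
translate([2168, 446, 258]) cube([25, 1226, 137]);
translate([359, 374, 395]) cube([89, 1370, 19]);
translate([535, 374, 395]) cube([89, 1370, 19]);
translate([711, 374, 395]) cube([89, 1370, 19]);
translate([887, 374, 395]) cube([89, 1370, 19]);
translate([1063, 374, 395]) cube([89, 1370, 19]);
translate([1239, 374, 395]) cube([89, 1370, 19]);
translate([1415, 374, 395]) cube([89, 1370, 19]);
translate([1591, 374, 395]) cube([89, 1370, 19]);
translate([1767, 374, 395]) cube([89, 1370, 19]);
translate([1943, 374, 395]) cube([89, 1370, 19]);


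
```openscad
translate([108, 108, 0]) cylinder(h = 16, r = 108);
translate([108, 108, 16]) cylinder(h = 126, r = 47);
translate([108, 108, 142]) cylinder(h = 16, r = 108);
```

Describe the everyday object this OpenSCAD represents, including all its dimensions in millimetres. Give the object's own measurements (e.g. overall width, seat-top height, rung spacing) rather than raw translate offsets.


A spool: two coaxial disc flanges of radius 108 mm and thickness 16 mm, joined by a core cylinder of radius 47 mm and height 126 mm. The lower flange rests on z = 0 and the three cylinders share a vertical axis.


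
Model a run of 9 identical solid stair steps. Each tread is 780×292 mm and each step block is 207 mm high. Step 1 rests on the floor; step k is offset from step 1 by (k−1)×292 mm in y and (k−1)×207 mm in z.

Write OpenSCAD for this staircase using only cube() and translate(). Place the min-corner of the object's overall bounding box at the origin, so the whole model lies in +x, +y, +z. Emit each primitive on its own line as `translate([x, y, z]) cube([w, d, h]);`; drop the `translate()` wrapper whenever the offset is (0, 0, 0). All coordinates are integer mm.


cube([780, 292, 207]);
translate([0, 292, 207]) cube([780, 292, 207]);
translate([0, 584, 414]) cube([780, 292, 207]);
translate([0, 876, 621]) cube([780, 292, 207]);
translate([0, 1168, 828]) cube([780, 292, 207]);
translate([0, 1460, 1035]) cube([780, 292, 207]);
translate([0, 1752, 1242]) cube([780, 292, 207]);
translate([0, 2044, 1449]) cube([780, 292, 207]);
translate([0, 2336, 1656]) cube([780, 292, 207]);


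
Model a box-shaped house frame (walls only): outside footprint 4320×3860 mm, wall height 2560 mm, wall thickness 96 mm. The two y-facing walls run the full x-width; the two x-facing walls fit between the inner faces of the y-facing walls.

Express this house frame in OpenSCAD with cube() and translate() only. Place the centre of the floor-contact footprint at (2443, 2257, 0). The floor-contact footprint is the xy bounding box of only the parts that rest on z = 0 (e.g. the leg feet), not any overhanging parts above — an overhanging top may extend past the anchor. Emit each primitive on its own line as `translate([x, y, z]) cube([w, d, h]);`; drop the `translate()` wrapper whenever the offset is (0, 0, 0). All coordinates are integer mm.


translate([283, 327, 0]) cube([4320, 96, 2560]);
translate([283, 4091, 0]) cube([4320, 96, 2560]);
translate([283, 423, 0]) cube([96, 3668, 2560]);
translate([4507, 423, 0]) cube([96, 3668, 2560]);


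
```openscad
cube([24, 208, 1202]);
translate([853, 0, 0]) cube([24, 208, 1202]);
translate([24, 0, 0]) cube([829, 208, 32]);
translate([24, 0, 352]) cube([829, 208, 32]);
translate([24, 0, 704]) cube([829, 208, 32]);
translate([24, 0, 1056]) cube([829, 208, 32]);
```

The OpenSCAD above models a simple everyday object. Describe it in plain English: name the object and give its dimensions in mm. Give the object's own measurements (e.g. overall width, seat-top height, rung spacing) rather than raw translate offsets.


An open bookshelf. Two side panels, each 24 mm thick, 208 mm deep and 1202 mm tall, stand 877 mm apart (outside-to-outside). Between them sit 4 shelves, each 32 mm thick and 208 mm deep, spanning the full gap between the sides. The bottom shelf rests on the floor (its underside at z = 0) and the clear gap between one shelf's top and the next shelf's underside is 320 mm.


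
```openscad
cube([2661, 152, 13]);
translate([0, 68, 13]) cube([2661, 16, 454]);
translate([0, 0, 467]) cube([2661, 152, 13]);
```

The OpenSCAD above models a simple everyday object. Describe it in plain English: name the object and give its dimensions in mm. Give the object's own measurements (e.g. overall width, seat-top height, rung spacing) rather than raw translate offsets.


An I-beam lying along x, 2661 mm long. Overall section height 480 mm. Two flanges 152 mm wide (y) and 13 mm thick, one on the floor and one at the top; a web 16 mm thick runs between them, centred on the flange width.


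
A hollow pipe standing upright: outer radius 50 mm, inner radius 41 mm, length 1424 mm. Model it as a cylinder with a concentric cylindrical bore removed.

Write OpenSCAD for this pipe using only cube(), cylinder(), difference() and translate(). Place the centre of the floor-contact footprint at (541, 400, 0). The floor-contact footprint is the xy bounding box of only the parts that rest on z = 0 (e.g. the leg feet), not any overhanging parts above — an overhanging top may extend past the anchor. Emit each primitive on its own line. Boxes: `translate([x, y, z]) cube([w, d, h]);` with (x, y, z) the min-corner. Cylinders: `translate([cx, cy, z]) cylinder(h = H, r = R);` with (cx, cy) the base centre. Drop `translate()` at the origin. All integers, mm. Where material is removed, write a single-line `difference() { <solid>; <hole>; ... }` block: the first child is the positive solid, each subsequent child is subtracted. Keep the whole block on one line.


difference() { translate([541, 400, 0]) cylinder(h = 1424, r = 50); translate([541, 400, 0]) cylinder(h = 1424, r = 41); }
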